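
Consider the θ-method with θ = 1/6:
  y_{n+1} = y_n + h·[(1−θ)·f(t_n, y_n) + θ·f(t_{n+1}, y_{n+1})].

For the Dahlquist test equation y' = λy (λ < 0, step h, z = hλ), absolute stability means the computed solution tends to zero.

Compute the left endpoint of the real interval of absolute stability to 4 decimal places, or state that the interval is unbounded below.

With y'=λy (z=hλ):
  y_{n+1} = y_n + z·[5/6·y_n + 1/6·y_{n+1}] ⇒ (1 − 1/6z)y_{n+1} = (1 + 5/6z)y_n
  so R(z) = (1 + 5/6z)/(1 − 1/6z).

Solve |R(x)|<1 on ℝ⁻.
x=-1.02: |R|=0.1282
R=−1: 1+5/6x = −1+1/6x ⇒ -2/3x=2 ⇒ x=2/(-2/3)=-3.0000
Confirm numerically:
  x=-2.369: |R|=0.69841 <1
  x=-2.026: |R|=0.51458 <1
  x=-1.918: |R|=0.45340 <1
  x=-1.557: |R|=0.23620 <1
  x=-3.141: |R|=1.06170 >1
  x=-3.077: |R|=1.03393 >1
Stable set (-3.0000, 0).

z* = -3.0000.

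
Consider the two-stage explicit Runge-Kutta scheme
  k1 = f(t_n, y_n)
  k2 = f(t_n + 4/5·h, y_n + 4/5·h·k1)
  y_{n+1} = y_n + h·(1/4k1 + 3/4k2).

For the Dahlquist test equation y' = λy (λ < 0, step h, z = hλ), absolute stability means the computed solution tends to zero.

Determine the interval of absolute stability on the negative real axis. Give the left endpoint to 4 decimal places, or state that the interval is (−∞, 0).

Set f=λy, z=hλ:
  k1=λy_n ⇒ h·k1=z·y_n;  k2=λ(1+4/5z)y_n ⇒ h·k2=z(1+4/5z)y_n
  y_{n+1}/y_n = 1 + 1/4z + 3/4z(1+4/5z) = 1 + z + 3/5z²
  ⇒ R(z) = 1 + z + 3/5z².

Solve |R(x)|<1 on ℝ⁻.
x=-1.09: |R|=0.6229
R=1: x+3/5x²=0 ⇒ x=−5/3=-1.6667; min R=1−1/(4·3/5)=0.5833>−1
Confirm numerically:
  x=-1.553: |R|=0.89409 <1
  x=-1.409: |R|=0.78217 <1
  x=-0.745: |R|=0.58802 <1
  x=-2.181: |R|=1.67306 >1
  x=-1.993: |R|=1.39023 >1
  x=-1.743: |R|=1.07983 >1
Stable set (-1.6667, 0).

(-1.6667, 0).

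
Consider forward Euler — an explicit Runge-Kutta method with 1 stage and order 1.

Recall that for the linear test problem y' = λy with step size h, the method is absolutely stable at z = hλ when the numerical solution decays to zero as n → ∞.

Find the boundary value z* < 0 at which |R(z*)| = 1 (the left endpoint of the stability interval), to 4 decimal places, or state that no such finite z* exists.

left endpoint -2.0000.

Set f=λy, z=hλ:
  order 1, 1-stage ⇒ R(z)=1+z
  (e.g. R(-1.45)=-0.45000, |R|=0.45000)

Need |R(x)|<1, x<0.
x=-1.45: |R|=0.4500
|R(-2.34)|=1.3400 |R(-0.73)|=0.2700 |R(-0.56)|=0.4400
Bisect:
  x_lo=-2.8565 |R|=1.8565  x_hi=-0.3038 |R|=0.6962
  mid=-1.58015 |R|=0.58015 →hi
  mid=-2.21830 |R|=1.21830 →lo
  mid=-1.89922 |R|=0.89922 →hi
  mid=-2.05876 |R|=1.05876 →lo
  mid=-1.97899 |R|=0.97899 →hi
  mid=-2.01888 |R|=1.01888 →lo
  mid=-1.99894 |R|=0.99894 →hi
  ...
  [-2.00003,-1.99987] ⇒ x*=-2.0000
So |R|<1 on (-2.0000, 0).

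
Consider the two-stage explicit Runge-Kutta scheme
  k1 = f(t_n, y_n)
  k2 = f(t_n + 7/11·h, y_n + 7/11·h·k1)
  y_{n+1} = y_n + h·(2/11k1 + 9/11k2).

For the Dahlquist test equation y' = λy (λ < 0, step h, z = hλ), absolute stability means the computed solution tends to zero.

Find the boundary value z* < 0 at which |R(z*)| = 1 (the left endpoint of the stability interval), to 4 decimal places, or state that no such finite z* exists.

Set f=λy, z=hλ:
  k1=λy_n ⇒ h·k1=z·y_n;  k2=λ(1+7/11z)y_n ⇒ h·k2=z(1+7/11z)y_n
  y_{n+1}/y_n = 1 + 2/11z + 9/11z(1+7/11z) = 1 + z + 63/121z²
  Hence R(z) = 1 + z + 63/121z².

Boundary: |R(x)|=1, x<0.
x=-1.57: |R|=0.7134
R=1: x+63/121x²=0 ⇒ x=−121/63=-1.9206; min R=1−1/(4·63/121)=0.5198>−1
Confirm numerically:
  x=-1.596: |R|=0.73024 <1
  x=-1.484: |R|=0.66263 <1
  x=-1.264: |R|=0.56786 <1
  x=-2.365: |R|=1.54718 >1
  x=-2.196: |R|=1.31484 >1
  x=-2.090: |R|=1.18430 >1
Interval (-1.9206, 0).

z* = -1.9206.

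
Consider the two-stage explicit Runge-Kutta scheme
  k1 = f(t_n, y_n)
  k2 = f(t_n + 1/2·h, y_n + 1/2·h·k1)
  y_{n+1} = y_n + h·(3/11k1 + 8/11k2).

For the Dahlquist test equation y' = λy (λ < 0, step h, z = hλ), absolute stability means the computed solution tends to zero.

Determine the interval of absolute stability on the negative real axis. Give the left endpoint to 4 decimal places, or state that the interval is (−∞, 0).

Test eqn y'=λy, z=hλ:
  k1=λy_n ⇒ h·k1=z·y_n;  k2=λ(1+1/2z)y_n ⇒ h·k2=z(1+1/2z)y_n
  y_{n+1}/y_n = 1 + 3/11z + 8/11z(1+1/2z) = 1 + z + 4/11z²
  Hence R(z) = 1 + z + 4/11z².

Boundary: |R(x)|=1, x<0.
x=-1.24: |R|=0.3191
R=1: x+4/11x²=0 ⇒ x=−11/4=-2.7500; min R=1−1/(4·4/11)=0.3125>−1
Confirm numerically:
  x=-2.668: |R|=0.92045 <1
  x=-2.664: |R|=0.91669 <1
  x=-1.843: |R|=0.39215 <1
  x=-1.428: |R|=0.31352 <1
  x=-3.081: |R|=1.37084 >1
  x=-3.071: |R|=1.35847 >1
  x=-3.009: |R|=1.28339 >1
Stable set (-2.7500, 0).

z∈(-2.7500,0).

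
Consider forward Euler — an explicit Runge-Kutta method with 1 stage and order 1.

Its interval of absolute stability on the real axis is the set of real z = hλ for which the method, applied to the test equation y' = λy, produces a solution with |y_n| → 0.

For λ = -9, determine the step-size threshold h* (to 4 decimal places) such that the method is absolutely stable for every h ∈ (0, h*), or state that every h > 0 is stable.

Test eqn y'=λy, z=hλ:
  order 1, 1-stage ⇒ R(z)=1+z
  (e.g. R(-0.96)=0.04000, |R|=0.04000)

Boundary: |R(x)|=1, x<0.
x=-0.96: |R|=0.0400
|R(-1.96)|=0.9600 |R(-0.92)|=0.0800 |R(-0.89)|=0.1100
Bisect:
  x_lo=-2.6954 |R|=1.6954  x_hi=-0.1261 |R|=0.8739
  mid=-1.41072 |R|=0.41072 →hi
  mid=-2.05305 |R|=1.05305 →lo
  mid=-1.73189 |R|=0.73189 →hi
  mid=-1.89247 |R|=0.89247 →hi
  mid=-1.97276 |R|=0.97276 →hi
  mid=-2.01291 |R|=1.01291 →lo
  mid=-1.99283 |R|=0.99283 →hi
  ...
  [-2.00005,-1.99989] ⇒ x*=-2.0000
So |R|<1 on (-2.0000, 0).

(-2.0000,0); λ=-9 ⇒ h* = 0.2222.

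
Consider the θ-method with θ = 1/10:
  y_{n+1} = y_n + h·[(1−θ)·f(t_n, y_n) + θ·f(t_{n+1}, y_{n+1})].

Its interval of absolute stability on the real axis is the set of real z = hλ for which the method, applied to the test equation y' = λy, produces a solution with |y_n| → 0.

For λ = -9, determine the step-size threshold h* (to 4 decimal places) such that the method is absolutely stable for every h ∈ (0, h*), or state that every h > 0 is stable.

Set f=λy, z=hλ:
  y_{n+1} = y_n + z·[9/10·y_n + 1/10·y_{n+1}] ⇒ (1 − 1/10z)y_{n+1} = (1 + 9/10z)y_n
  so R(z) = (1 + 9/10z)/(1 − 1/10z).

Need |R(x)|<1, x<0.
x=-0.37: |R|=0.6432
R=−1: 1+9/10x = −1+1/10x ⇒ -4/5x=2 ⇒ x=2/(-4/5)=-2.5000
Confirm numerically:
  x=-2.199: |R|=0.80261 <1
  x=-1.992: |R|=0.66111 <1
  x=-1.867: |R|=0.57327 <1
  x=-2.952: |R|=1.27918 >1
  x=-2.769: |R|=1.16853 >1
Stable set (-2.5000, 0).

(-2.5000,0); λ=-9 ⇒ h* = (5/2)/9 = 0.2778.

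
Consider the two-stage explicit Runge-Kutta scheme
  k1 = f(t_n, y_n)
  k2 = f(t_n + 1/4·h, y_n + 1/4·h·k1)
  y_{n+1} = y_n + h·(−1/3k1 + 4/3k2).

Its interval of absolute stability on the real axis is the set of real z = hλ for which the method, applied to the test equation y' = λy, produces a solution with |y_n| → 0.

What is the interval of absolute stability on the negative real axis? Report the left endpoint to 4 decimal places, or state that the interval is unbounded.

Set f=λy, z=hλ:
  k1=λy_n ⇒ h·k1=z·y_n;  k2=λ(1+1/4z)y_n ⇒ h·k2=z(1+1/4z)y_n
  y_{n+1}/y_n = 1 − 1/3z + 4/3z(1+1/4z) = 1 + z + 1/3z²
  ⇒ R(z) = 1 + z + 1/3z².

Solve |R(x)|<1 on ℝ⁻.
x=-1.37: |R|=0.2556
R=1: x+1/3x²=0 ⇒ x=−3=-3.0000; min R=1−1/(4·1/3)=0.2500>−1
Confirm numerically:
  x=-2.853: |R|=0.86020 <1
  x=-2.329: |R|=0.47908 <1
  x=-2.248: |R|=0.43650 <1
  x=-1.728: |R|=0.26733 <1
  x=-3.598: |R|=1.71720 >1
  x=-3.368: |R|=1.41314 >1
Stable set (-3.0000, 0).

(-3.0000, 0).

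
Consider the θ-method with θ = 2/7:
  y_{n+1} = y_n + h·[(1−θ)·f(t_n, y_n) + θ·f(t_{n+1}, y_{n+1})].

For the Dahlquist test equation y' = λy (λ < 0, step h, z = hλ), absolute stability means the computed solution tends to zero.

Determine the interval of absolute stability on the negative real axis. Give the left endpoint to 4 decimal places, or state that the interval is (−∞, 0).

z∈(-4.6667,0).

Test eqn y'=λy, z=hλ:
  y_{n+1} = y_n + z·[5/7·y_n + 2/7·y_{n+1}] ⇒ (1 − 2/7z)y_{n+1} = (1 + 5/7z)y_n
  R(z) = (1 + 5/7z)/(1 − 2/7z).

Solve |R(x)|<1 on ℝ⁻.
x=-1.8: |R|=0.1887
R=−1: 1+5/7x = −1+2/7x ⇒ -3/7x=2 ⇒ x=2/(-3/7)=-4.6667
Confirm numerically:
  x=-3.656: |R|=0.78815 <1
  x=-2.905: |R|=0.58743 <1
  x=-2.272: |R|=0.37769 <1
  x=-4.966: |R|=1.05304 >1
  x=-4.801: |R|=1.02427 >1
Stable set (-4.6667, 0).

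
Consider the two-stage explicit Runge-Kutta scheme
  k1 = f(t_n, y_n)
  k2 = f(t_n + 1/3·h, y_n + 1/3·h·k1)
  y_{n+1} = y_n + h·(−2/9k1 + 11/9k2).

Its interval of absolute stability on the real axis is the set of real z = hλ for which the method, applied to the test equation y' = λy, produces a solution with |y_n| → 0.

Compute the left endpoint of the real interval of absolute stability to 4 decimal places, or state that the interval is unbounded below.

With y'=λy (z=hλ):
  k1=λy_n ⇒ h·k1=z·y_n;  k2=λ(1+1/3z)y_n ⇒ h·k2=z(1+1/3z)y_n
  y_{n+1}/y_n = 1 − 2/9z + 11/9z(1+1/3z) = 1 + z + 11/27z²
  Hence R(z) = 1 + z + 11/27z².

Find x<0 with |R(x)|<1.
x=-1.75: |R|=0.4977
R=1: x+11/27x²=0 ⇒ x=−27/11=-2.4545; min R=1−1/(4·11/27)=0.3864>−1
Confirm numerically:
  x=-2.242: |R|=0.80586 <1
  x=-1.535: |R|=0.42494 <1
  x=-1.211: |R|=0.38647 <1
  x=-1.058: |R|=0.39804 <1
  x=-2.607: |R|=1.16192 >1
  x=-2.478: |R|=1.02368 >1
Stable set (-2.4545, 0).

z* = -2.4545.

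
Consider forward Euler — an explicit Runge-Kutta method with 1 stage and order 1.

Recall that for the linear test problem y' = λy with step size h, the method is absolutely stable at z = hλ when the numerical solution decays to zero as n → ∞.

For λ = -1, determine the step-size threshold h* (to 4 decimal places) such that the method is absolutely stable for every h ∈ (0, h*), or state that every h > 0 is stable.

On y'=λy, z=hλ:
  order 1, 1-stage ⇒ R(z)=1+z
  (e.g. R(-0.67)=0.33000, |R|=0.33000)

Solve |R(x)|<1 on ℝ⁻.
x=-0.67: |R|=0.3300
|R(-2.12)|=1.1200 |R(-1.76)|=0.7600 |R(-1.1)|=0.1000
Bisect:
  x_lo=-2.5993 |R|=1.5993  x_hi=-0.3981 |R|=0.6019
  mid=-1.49868 |R|=0.49868 →hi
  mid=-2.04896 |R|=1.04896 →lo
  mid=-1.77382 |R|=0.77382 →hi
  mid=-1.91139 |R|=0.91139 →hi
  mid=-1.98018 |R|=0.98018 →hi
  mid=-2.01457 |R|=1.01457 →lo
  mid=-1.99737 |R|=0.99737 →hi
  mid=-2.00597 |R|=1.00597 →lo
  mid=-2.00167 |R|=1.00167 →lo
  ...
  [-2.00006,-1.99993] ⇒ x*=-2.0000
So |R|<1 on (-2.0000, 0).

(-2.0000,0); λ=-1 ⇒ h* = 2.0000.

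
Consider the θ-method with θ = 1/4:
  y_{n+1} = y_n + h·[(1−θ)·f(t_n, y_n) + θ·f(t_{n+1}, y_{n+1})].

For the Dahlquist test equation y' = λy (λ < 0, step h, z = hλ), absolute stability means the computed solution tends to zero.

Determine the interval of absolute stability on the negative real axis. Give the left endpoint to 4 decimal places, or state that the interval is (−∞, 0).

With y'=λy (z=hλ):
  y_{n+1} = y_n + z·[3/4·y_n + 1/4·y_{n+1}] ⇒ (1 − 1/4z)y_{n+1} = (1 + 3/4z)y_n
  so R(z) = (1 + 3/4z)/(1 − 1/4z).

Need |R(x)|<1, x<0.
x=-0.46: |R|=0.5874
R=−1: 1+3/4x = −1+1/4x ⇒ -1/2x=2 ⇒ x=2/(-1/2)=-4.0000
Confirm numerically:
  x=-3.777: |R|=0.94265 <1
  x=-3.746: |R|=0.93442 <1
  x=-3.082: |R|=0.74075 <1
  x=-1.855: |R|=0.26729 <1
  x=-4.517: |R|=1.12140 >1
  x=-4.498: |R|=1.11720 >1
Stable set (-4.0000, 0).

z∈(-4.0000,0).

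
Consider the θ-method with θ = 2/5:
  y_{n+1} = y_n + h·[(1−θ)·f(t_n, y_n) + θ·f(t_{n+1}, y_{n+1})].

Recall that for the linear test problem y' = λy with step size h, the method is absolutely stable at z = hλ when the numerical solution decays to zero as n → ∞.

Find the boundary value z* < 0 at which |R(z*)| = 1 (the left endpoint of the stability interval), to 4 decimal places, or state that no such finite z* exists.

z* = -10.0000.

Set f=λy, z=hλ:
  y_{n+1} = y_n + z·[3/5·y_n + 2/5·y_{n+1}] ⇒ (1 − 2/5z)y_{n+1} = (1 + 3/5z)y_n
  so R(z) = (1 + 3/5z)/(1 − 2/5z).

Boundary: |R(x)|=1, x<0.
x=-0.7: |R|=0.4531
R=−1: 1+3/5x = −1+2/5x ⇒ -1/5x=2 ⇒ x=2/(-1/5)=-10.0000
Confirm numerically:
  x=-9.565: |R|=0.98197 <1
  x=-7.728: |R|=0.88893 <1
  x=-5.146: |R|=0.68258 <1
  x=-4.880: |R|=0.65312 <1
  x=-10.557: |R|=1.02133 >1
  x=-10.379: |R|=1.01471 >1
  x=-10.042: |R|=1.00167 >1
So |R|<1 on (-10.0000, 0).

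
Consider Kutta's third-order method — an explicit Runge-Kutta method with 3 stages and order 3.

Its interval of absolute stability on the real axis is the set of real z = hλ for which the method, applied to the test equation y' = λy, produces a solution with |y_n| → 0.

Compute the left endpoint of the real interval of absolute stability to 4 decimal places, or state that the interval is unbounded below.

z* = -2.5127.

Set f=λy, z=hλ:
  order 3, 3-stage ⇒ R(z)=1+z+z^2/2+z^3/6
  (e.g. R(-0.79)=0.43988, |R|=0.43988)

Boundary: |R(x)|=1, x<0.
x=-0.79: |R|=0.4399
|R(-2.22)|=0.5793 |R(-1.44)|=0.0991 |R(-1.03)|=0.3183
Bisect:
  x_lo=-3.3615 |R|=3.0425  x_hi=-0.2421 |R|=0.7848
  mid=-1.80184 |R|=0.15351 →hi
  mid=-2.58170 |R|=1.11702 →lo
  mid=-2.19177 |R|=0.54467 →hi
  mid=-2.38673 |R|=0.80449 →hi
  mid=-2.48421 |R|=0.95370 →hi
  mid=-2.53295 |R|=1.03354 →lo
  mid=-2.50858 |R|=0.99317 →hi
  mid=-2.52077 |R|=1.01324 →lo
  mid=-2.51468 |R|=1.00318 →lo
  mid=-2.51163 |R|=0.99817 →hi
  ...
  [-2.51277,-2.51258] ⇒ x*=-2.5127
Interval (-2.5127, 0).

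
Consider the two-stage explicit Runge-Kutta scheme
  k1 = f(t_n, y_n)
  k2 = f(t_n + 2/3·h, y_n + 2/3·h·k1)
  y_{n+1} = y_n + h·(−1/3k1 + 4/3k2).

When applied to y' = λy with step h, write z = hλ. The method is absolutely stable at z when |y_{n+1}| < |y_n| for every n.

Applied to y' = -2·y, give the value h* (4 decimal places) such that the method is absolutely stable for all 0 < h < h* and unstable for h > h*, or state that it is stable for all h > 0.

Test eqn y'=λy, z=hλ:
  k1=λy_n ⇒ h·k1=z·y_n;  k2=λ(1+2/3z)y_n ⇒ h·k2=z(1+2/3z)y_n
  y_{n+1}/y_n = 1 − 1/3z + 4/3z(1+2/3z) = 1 + z + 8/9z²
  ⇒ R(z) = 1 + z + 8/9z².

Boundary: |R(x)|=1, x<0.
x=-0.69: |R|=0.7332
R=1: x+8/9x²=0 ⇒ x=−9/8=-1.1250; min R=1−1/(4·8/9)=0.7188>−1
Confirm numerically:
  x=-0.804: |R|=0.77059 <1
  x=-0.760: |R|=0.75342 <1
  x=-0.725: |R|=0.74222 <1
  x=-0.717: |R|=0.73997 <1
  x=-1.595: |R|=1.66636 >1
  x=-1.369: |R|=1.29692 >1
Stable set (-1.1250, 0).

(-1.1250,0); λ=-2 ⇒ h* = (9/8)/2 = 0.5625.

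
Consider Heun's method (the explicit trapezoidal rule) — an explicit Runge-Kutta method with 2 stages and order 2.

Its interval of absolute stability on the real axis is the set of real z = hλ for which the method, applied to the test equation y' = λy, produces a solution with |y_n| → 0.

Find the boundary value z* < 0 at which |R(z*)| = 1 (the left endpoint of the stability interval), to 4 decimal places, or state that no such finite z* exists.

left endpoint -2.0000.

With y'=λy (z=hλ):
  order 2, 2-stage ⇒ R(z)=1+z+z^2/2
  (e.g. R(-0.75)=0.53125, |R|=0.53125)

Need |R(x)|<1, x<0.
x=-0.75: |R|=0.5312
|R(-1.57)|=0.6624 |R(-1.01)|=0.5000 |R(-0.69)|=0.5481
Bisect:
  x_lo=-2.8129 |R|=2.1434  x_hi=-0.1791 |R|=0.8369
  mid=-1.49601 |R|=0.62301 →hi
  mid=-2.15447 |R|=1.16640 →lo
  mid=-1.82524 |R|=0.84051 →hi
  mid=-1.98985 |R|=0.98991 →hi
  mid=-2.07216 |R|=1.07477 →lo
  mid=-2.03101 |R|=1.03149 →lo
  mid=-2.01043 |R|=1.01049 →lo
  mid=-2.00014 |R|=1.00014 →lo
  ...
  [-2.00014,-1.99998] ⇒ x*=-2.0000
Interval (-2.0000, 0).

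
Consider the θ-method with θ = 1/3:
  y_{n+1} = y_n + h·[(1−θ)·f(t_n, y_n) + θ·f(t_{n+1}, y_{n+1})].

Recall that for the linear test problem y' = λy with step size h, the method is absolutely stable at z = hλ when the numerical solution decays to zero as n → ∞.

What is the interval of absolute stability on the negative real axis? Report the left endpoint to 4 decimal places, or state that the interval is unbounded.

On y'=λy, z=hλ:
  y_{n+1} = y_n + z·[2/3·y_n + 1/3·y_{n+1}] ⇒ (1 − 1/3z)y_{n+1} = (1 + 2/3z)y_n
  R(z) = (1 + 2/3z)/(1 − 1/3z).

Solve |R(x)|<1 on ℝ⁻.
x=-0.4: |R|=0.6471
R=−1: 1+2/3x = −1+1/3x ⇒ -1/3x=2 ⇒ x=2/(-1/3)=-6.0000
Confirm numerically:
  x=-4.610: |R|=0.81735 <1
  x=-4.594: |R|=0.81485 <1
  x=-2.862: |R|=0.46469 <1
  x=-6.430: |R|=1.04560 >1
  x=-6.162: |R|=1.01768 >1
Interval (-6.0000, 0).

z∈(-6.0000,0).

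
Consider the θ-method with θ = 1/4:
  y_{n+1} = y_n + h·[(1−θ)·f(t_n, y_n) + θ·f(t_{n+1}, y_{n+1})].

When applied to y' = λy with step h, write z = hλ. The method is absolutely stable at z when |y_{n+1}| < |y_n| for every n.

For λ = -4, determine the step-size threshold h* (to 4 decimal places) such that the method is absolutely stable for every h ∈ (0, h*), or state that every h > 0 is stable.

With y'=λy (z=hλ):
  y_{n+1} = y_n + z·[3/4·y_n + 1/4·y_{n+1}] ⇒ (1 − 1/4z)y_{n+1} = (1 + 3/4z)y_n
  so R(z) = (1 + 3/4z)/(1 − 1/4z).

Need |R(x)|<1, x<0.
x=-0.51: |R|=0.5477
R=−1: 1+3/4x = −1+1/4x ⇒ -1/2x=2 ⇒ x=2/(-1/2)=-4.0000
Confirm numerically:
  x=-3.677: |R|=0.91585 <1
  x=-3.004: |R|=0.71559 <1
  x=-2.109: |R|=0.38091 <1
  x=-1.779: |R|=0.23135 <1
  x=-4.569: |R|=1.13280 >1
  x=-4.237: |R|=1.05755 >1
So |R|<1 on (-4.0000, 0).

(-4.0000,0); λ=-4 ⇒ h* = (4)/4 = 1.0000.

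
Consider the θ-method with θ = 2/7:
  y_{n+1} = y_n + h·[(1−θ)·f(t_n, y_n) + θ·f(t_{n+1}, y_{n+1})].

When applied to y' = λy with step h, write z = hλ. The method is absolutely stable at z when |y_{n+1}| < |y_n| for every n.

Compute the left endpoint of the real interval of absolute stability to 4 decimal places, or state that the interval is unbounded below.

z* = -4.6667.

Test eqn y'=λy, z=hλ:
  y_{n+1} = y_n + z·[5/7·y_n + 2/7·y_{n+1}] ⇒ (1 − 2/7z)y_{n+1} = (1 + 5/7z)y_n
  ⇒ R(z) = (1 + 5/7z)/(1 − 2/7z).

Solve |R(x)|<1 on ℝ⁻.
x=-0.66: |R|=0.4447
R=−1: 1+5/7x = −1+2/7x ⇒ -3/7x=2 ⇒ x=2/(-3/7)=-4.6667
Confirm numerically:
  x=-4.254: |R|=0.92017 <1
  x=-3.183: |R|=0.66699 <1
  x=-2.083: |R|=0.30584 <1
  x=-5.200: |R|=1.09195 >1
  x=-5.196: |R|=1.09131 >1
Interval (-4.6667, 0).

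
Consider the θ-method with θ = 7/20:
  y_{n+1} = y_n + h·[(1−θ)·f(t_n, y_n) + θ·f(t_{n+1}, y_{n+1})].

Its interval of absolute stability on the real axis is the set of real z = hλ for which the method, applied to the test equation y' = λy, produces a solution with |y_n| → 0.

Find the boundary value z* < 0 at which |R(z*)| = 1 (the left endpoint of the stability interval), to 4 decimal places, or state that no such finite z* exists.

z* = -6.6667.

With y'=λy (z=hλ):
  y_{n+1} = y_n + z·[13/20·y_n + 7/20·y_{n+1}] ⇒ (1 − 7/20z)y_{n+1} = (1 + 13/20z)y_n
  so R(z) = (1 + 13/20z)/(1 − 7/20z).

Need |R(x)|<1, x<0.
x=-0.38: |R|=0.6646
R=−1: 1+13/20x = −1+7/20x ⇒ -3/10x=2 ⇒ x=2/(-3/10)=-6.6667
Confirm numerically:
  x=-6.396: |R|=0.97493 <1
  x=-5.904: |R|=0.92538 <1
  x=-4.760: |R|=0.78545 <1
  x=-3.394: |R|=0.55126 <1
  x=-7.028: |R|=1.03133 >1
  x=-6.721: |R|=1.00486 >1
Stable set (-6.6667, 0).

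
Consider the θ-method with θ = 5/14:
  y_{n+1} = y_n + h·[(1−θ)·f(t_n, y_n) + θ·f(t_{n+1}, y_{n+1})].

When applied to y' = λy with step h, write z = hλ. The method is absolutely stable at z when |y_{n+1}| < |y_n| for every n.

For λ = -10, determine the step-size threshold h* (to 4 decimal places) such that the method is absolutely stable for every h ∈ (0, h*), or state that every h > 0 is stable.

Set f=λy, z=hλ:
  y_{n+1} = y_n + z·[9/14·y_n + 5/14·y_{n+1}] ⇒ (1 − 5/14z)y_{n+1} = (1 + 9/14z)y_n
  so R(z) = (1 + 9/14z)/(1 − 5/14z).

Boundary: |R(x)|=1, x<0.
x=-1.69: |R|=0.0539
R=−1: 1+9/14x = −1+5/14x ⇒ -2/7x=2 ⇒ x=2/(-2/7)=-7.0000
Confirm numerically:
  x=-6.819: |R|=0.98495 <1
  x=-6.191: |R|=0.92802 <1
  x=-5.549: |R|=0.86097 <1
  x=-7.434: |R|=1.03393 >1
  x=-7.386: |R|=1.03032 >1
  x=-7.269: |R|=1.02137 >1
So |R|<1 on (-7.0000, 0).

(-7.0000,0); λ=-10 ⇒ h* = (7)/10 = 0.7000.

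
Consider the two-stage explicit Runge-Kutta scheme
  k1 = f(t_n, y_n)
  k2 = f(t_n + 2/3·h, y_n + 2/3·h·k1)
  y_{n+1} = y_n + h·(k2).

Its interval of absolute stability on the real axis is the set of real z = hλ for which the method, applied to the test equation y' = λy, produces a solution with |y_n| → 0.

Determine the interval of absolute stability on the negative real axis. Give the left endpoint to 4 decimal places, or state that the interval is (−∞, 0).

z∈(-1.5000,0).

On y'=λy, z=hλ:
  k1=λy_n ⇒ h·k1=z·y_n;  k2=λ(1+2/3z)y_n ⇒ h·k2=z(1+2/3z)y_n
  y_{n+1}/y_n = 1 + z(1+2/3z) = 1 + z + 2/3z²
  ⇒ R(z) = 1 + z + 2/3z².

Need |R(x)|<1, x<0.
x=-0.41: |R|=0.7021
R=1: x+2/3x²=0 ⇒ x=−3/2=-1.5000; min R=1−1/(4·2/3)=0.6250>−1
Confirm numerically:
  x=-1.305: |R|=0.83035 <1
  x=-0.707: |R|=0.62623 <1
  x=-0.620: |R|=0.63627 <1
  x=-1.892: |R|=1.49444 >1
  x=-1.875: |R|=1.46875 >1
So |R|<1 on (-1.5000, 0).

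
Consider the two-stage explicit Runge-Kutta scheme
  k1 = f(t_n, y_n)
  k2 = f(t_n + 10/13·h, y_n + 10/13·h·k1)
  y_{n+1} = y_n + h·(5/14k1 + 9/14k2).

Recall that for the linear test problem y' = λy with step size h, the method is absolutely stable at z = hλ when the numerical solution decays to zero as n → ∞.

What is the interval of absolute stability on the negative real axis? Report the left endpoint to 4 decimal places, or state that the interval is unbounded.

Test eqn y'=λy, z=hλ:
  k1=λy_n ⇒ h·k1=z·y_n;  k2=λ(1+10/13z)y_n ⇒ h·k2=z(1+10/13z)y_n
  y_{n+1}/y_n = 1 + 5/14z + 9/14z(1+10/13z) = 1 + z + 45/91z²
  so R(z) = 1 + z + 45/91z².

Find x<0 with |R(x)|<1.
x=-0.5: |R|=0.6236
R=1: x+45/91x²=0 ⇒ x=−91/45=-2.0222; min R=1−1/(4·45/91)=0.4944>−1
Confirm numerically:
  x=-1.844: |R|=0.83748 <1
  x=-0.977: |R|=0.49502 <1
  x=-0.962: |R|=0.49564 <1
  x=-2.454: |R|=1.52397 >1
  x=-2.067: |R|=1.04577 >1
  x=-2.066: |R|=1.04473 >1
Stable set (-2.0222, 0).

(-2.0222, 0).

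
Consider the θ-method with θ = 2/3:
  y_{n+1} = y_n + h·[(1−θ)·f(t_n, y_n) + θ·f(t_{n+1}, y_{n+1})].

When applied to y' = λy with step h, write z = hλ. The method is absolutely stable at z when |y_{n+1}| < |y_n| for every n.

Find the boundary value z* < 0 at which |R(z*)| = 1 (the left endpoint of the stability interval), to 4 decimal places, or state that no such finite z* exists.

Test eqn y'=λy, z=hλ:
  y_{n+1} = y_n + z·[1/3·y_n + 2/3·y_{n+1}] ⇒ (1 − 2/3z)y_{n+1} = (1 + 1/3z)y_n
  ⇒ R(z) = (1 + 1/3z)/(1 − 2/3z).

Solve |R(x)|<1 on ℝ⁻.
x=-1.71: |R|=0.2009
x=-2: |R|=0.1429
x=-10: |R|=0.3043
x=-100: |R|=0.4778
θ=2/3≥1/2 ⇒ |1+1/3x|<|1−2/3x| ∀x<0 ⇒ interval (−∞,0).

unbounded; (−∞, 0).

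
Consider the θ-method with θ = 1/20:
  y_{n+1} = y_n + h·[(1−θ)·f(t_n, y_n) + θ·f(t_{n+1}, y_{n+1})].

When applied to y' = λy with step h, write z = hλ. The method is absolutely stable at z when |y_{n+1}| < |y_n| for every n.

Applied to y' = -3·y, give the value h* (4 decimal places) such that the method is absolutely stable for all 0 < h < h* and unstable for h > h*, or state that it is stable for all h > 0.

(-2.2222,0); λ=-3 ⇒ h* = (20/9)/3 = 0.7407.

With y'=λy (z=hλ):
  y_{n+1} = y_n + z·[19/20·y_n + 1/20·y_{n+1}] ⇒ (1 − 1/20z)y_{n+1} = (1 + 19/20z)y_n
  R(z) = (1 + 19/20z)/(1 − 1/20z).

Need |R(x)|<1, x<0.
x=-1.45: |R|=0.3520
R=−1: 1+19/20x = −1+1/20x ⇒ -9/10x=2 ⇒ x=2/(-9/10)=-2.2222
Confirm numerically:
  x=-1.935: |R|=0.76430 <1
  x=-1.371: |R|=0.28305 <1
  x=-0.942: |R|=0.10037 <1
  x=-0.929: |R|=0.11224 <1
  x=-2.743: |R|=1.41217 >1
  x=-2.446: |R|=1.17945 >1
Stable set (-2.2222, 0).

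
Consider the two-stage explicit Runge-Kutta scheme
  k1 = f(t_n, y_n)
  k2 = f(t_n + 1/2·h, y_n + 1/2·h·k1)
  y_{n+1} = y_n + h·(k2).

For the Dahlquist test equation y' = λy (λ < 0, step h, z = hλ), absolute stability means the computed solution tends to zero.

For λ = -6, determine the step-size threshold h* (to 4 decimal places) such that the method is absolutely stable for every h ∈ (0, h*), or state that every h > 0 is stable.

(-2.0000,0); λ=-6 ⇒ h* = (2)/6 = 0.3333.

Set f=λy, z=hλ:
  k1=λy_n ⇒ h·k1=z·y_n;  k2=λ(1+1/2z)y_n ⇒ h·k2=z(1+1/2z)y_n
  y_{n+1}/y_n = 1 + z(1+1/2z) = 1 + z + 1/2z²
  ⇒ R(z) = 1 + z + 1/2z².

Solve |R(x)|<1 on ℝ⁻.
x=-1.17: |R|=0.5144
R=1: x+1/2x²=0 ⇒ x=−2=-2.0000; min R=1−1/(4·1/2)=0.5000>−1
Confirm numerically:
  x=-1.898: |R|=0.90320 <1
  x=-1.887: |R|=0.89338 <1
  x=-1.358: |R|=0.56408 <1
  x=-2.527: |R|=1.66586 >1
  x=-2.316: |R|=1.36593 >1
Interval (-2.0000, 0).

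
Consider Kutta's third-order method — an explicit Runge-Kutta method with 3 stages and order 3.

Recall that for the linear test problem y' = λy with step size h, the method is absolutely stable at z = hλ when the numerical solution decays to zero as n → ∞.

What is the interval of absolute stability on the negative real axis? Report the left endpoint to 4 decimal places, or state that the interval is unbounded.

z∈(-2.5127,0).

Set f=λy, z=hλ:
  order 3, 3-stage ⇒ R(z)=1+z+z^2/2+z^3/6
  (e.g. R(-1.74)=-0.10420, |R|=0.10420)

Find x<0 with |R(x)|<1.
x=-1.74: |R|=0.1042
|R(-2.5)|=0.9792 |R(-0.71)|=0.4824 |R(-0.54)|=0.5796
Bisect:
  x_lo=-2.8591 |R|=1.6671  x_hi=-0.1112 |R|=0.8947
  mid=-1.48515 |R|=0.07173 →hi
  mid=-2.17211 |R|=0.52110 →hi
  mid=-2.51559 |R|=1.00469 →lo
  mid=-2.34385 |R|=0.74308 →hi
  mid=-2.42972 |R|=0.86861 →hi
  mid=-2.47266 |R|=0.93529 →hi
  mid=-2.49412 |R|=0.96964 →hi
  mid=-2.50486 |R|=0.98708 →hi
  ...
  [-2.51291,-2.51274] ⇒ x*=-2.5127
Stable set (-2.5127, 0).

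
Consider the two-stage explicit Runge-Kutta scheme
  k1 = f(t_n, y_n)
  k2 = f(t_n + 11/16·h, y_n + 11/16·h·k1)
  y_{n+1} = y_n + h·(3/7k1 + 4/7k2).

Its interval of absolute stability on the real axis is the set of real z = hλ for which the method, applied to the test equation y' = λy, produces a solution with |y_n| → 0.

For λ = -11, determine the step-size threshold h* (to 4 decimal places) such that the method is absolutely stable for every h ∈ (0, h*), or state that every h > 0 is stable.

On y'=λy, z=hλ:
  k1=λy_n ⇒ h·k1=z·y_n;  k2=λ(1+11/16z)y_n ⇒ h·k2=z(1+11/16z)y_n
  y_{n+1}/y_n = 1 + 3/7z + 4/7z(1+11/16z) = 1 + z + 11/28z²
  Hence R(z) = 1 + z + 11/28z².

Find x<0 with |R(x)|<1.
x=-0.8: |R|=0.4514
R=1: x+11/28x²=0 ⇒ x=−28/11=-2.5455; min R=1−1/(4·11/28)=0.3636>−1
Confirm numerically:
  x=-2.479: |R|=0.93528 <1
  x=-1.789: |R|=0.46835 <1
  x=-1.486: |R|=0.38151 <1
  x=-1.375: |R|=0.36775 <1
  x=-2.661: |R|=1.12079 >1
  x=-2.643: |R|=1.10128 >1
Stable set (-2.5455, 0).

(-2.5455,0); λ=-11 ⇒ h* = (28/11)/11 = 0.2314.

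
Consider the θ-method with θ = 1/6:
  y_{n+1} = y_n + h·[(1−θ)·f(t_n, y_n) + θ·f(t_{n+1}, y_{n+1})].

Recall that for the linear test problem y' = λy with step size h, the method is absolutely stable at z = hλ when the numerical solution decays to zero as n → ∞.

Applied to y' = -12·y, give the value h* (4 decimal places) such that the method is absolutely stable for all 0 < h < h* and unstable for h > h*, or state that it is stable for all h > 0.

(-3.0000,0); λ=-12 ⇒ h* = (3)/12 = 0.2500.

On y'=λy, z=hλ:
  y_{n+1} = y_n + z·[5/6·y_n + 1/6·y_{n+1}] ⇒ (1 − 1/6z)y_{n+1} = (1 + 5/6z)y_n
  Hence R(z) = (1 + 5/6z)/(1 − 1/6z).

Boundary: |R(x)|=1, x<0.
x=-1.56: |R|=0.2381
R=−1: 1+5/6x = −1+1/6x ⇒ -2/3x=2 ⇒ x=2/(-2/3)=-3.0000
Confirm numerically:
  x=-2.824: |R|=0.92022 <1
  x=-2.570: |R|=0.79930 <1
  x=-2.134: |R|=0.57413 <1
  x=-2.038: |R|=0.52127 <1
  x=-3.567: |R|=1.23706 >1
  x=-3.322: |R|=1.13817 >1
  x=-3.033: |R|=1.01461 >1
Stable set (-3.0000, 0).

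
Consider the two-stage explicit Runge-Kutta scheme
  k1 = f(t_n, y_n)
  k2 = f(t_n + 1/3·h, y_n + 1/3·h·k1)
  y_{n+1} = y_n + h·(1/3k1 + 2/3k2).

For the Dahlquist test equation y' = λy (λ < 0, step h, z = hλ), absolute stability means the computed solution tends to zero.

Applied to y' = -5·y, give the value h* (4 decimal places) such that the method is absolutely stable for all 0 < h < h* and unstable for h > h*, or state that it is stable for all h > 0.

(-4.5000,0); λ=-5 ⇒ h* = (9/2)/5 = 0.9000.

Test eqn y'=λy, z=hλ:
  k1=λy_n ⇒ h·k1=z·y_n;  k2=λ(1+1/3z)y_n ⇒ h·k2=z(1+1/3z)y_n
  y_{n+1}/y_n = 1 + 1/3z + 2/3z(1+1/3z) = 1 + z + 2/9z²
  so R(z) = 1 + z + 2/9z².

Boundary: |R(x)|=1, x<0.
x=-0.8: |R|=0.3422
R=1: x+2/9x²=0 ⇒ x=−9/2=-4.5000; min R=1−1/(4·2/9)=-0.1250>−1
Confirm numerically:
  x=-2.960: |R|=0.01298 <1
  x=-2.526: |R|=0.10807 <1
  x=-2.074: |R|=0.11812 <1
  x=-5.030: |R|=1.59242 >1
  x=-4.762: |R|=1.27725 >1
Stable set (-4.5000, 0).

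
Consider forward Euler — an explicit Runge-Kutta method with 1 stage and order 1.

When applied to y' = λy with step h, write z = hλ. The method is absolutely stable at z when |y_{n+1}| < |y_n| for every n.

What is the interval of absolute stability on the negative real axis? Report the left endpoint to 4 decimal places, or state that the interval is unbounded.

Set f=λy, z=hλ:
  order 1, 1-stage ⇒ R(z)=1+z
  (e.g. R(-0.58)=0.42000, |R|=0.42000)

Boundary: |R(x)|=1, x<0.
x=-0.58: |R|=0.4200
|R(-1.98)|=0.9800 |R(-1.8)|=0.8000 |R(-0.93)|=0.0700
Bisect:
  x_lo=-2.8616 |R|=1.8616  x_hi=-0.2135 |R|=0.7865
  mid=-1.53758 |R|=0.53758 →hi
  mid=-2.19961 |R|=1.19961 →lo
  mid=-1.86860 |R|=0.86860 →hi
  mid=-2.03411 |R|=1.03411 →lo
  mid=-1.95135 |R|=0.95135 →hi
  mid=-1.99273 |R|=0.99273 →hi
  mid=-2.01342 |R|=1.01342 →lo
  ...
  [-2.00000,-1.99984] ⇒ x*=-2.0000
So |R|<1 on (-2.0000, 0).

(-2.0000, 0).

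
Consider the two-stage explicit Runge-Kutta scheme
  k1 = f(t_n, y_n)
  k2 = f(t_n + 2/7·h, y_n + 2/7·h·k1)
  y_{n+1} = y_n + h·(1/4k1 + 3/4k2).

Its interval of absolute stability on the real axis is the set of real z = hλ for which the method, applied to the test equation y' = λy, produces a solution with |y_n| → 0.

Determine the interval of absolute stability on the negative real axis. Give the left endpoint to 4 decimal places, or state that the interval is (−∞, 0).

(-4.6667, 0).

Test eqn y'=λy, z=hλ:
  k1=λy_n ⇒ h·k1=z·y_n;  k2=λ(1+2/7z)y_n ⇒ h·k2=z(1+2/7z)y_n
  y_{n+1}/y_n = 1 + 1/4z + 3/4z(1+2/7z) = 1 + z + 3/14z²
  ⇒ R(z) = 1 + z + 3/14z².

Need |R(x)|<1, x<0.
x=-1.72: |R|=0.0861
R=1: x+3/14x²=0 ⇒ x=−14/3=-4.6667; min R=1−1/(4·3/14)=-0.1667>−1
Confirm numerically:
  x=-3.139: |R|=0.02757 <1
  x=-2.082: |R|=0.15313 <1
  x=-1.984: |R|=0.14052 <1
  x=-5.169: |R|=1.55641 >1
  x=-4.706: |R|=1.03966 >1
Stable set (-4.6667, 0).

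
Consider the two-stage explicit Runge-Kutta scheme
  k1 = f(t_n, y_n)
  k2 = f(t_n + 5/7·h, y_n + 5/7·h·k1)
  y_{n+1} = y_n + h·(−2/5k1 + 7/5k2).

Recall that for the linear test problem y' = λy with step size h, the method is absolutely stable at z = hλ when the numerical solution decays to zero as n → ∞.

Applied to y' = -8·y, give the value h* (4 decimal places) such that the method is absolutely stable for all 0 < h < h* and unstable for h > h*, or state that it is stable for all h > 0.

(-1.0000,0); λ=-8 ⇒ h* = (1)/8 = 0.1250.

Set f=λy, z=hλ:
  k1=λy_n ⇒ h·k1=z·y_n;  k2=λ(1+5/7z)y_n ⇒ h·k2=z(1+5/7z)y_n
  y_{n+1}/y_n = 1 − 2/5z + 7/5z(1+5/7z) = 1 + z + z²
  ⇒ R(z) = 1 + z + z².

Boundary: |R(x)|=1, x<0.
x=-1.66: |R|=2.0956
R=1: x+1x²=0 ⇒ x=−1=-1.0000; min R=1−1/(4·1)=0.7500>−1
Confirm numerically:
  x=-0.804: |R|=0.84242 <1
  x=-0.770: |R|=0.82290 <1
  x=-0.561: |R|=0.75372 <1
  x=-1.218: |R|=1.26552 >1
  x=-1.204: |R|=1.24562 >1
Stable set (-1.0000, 0).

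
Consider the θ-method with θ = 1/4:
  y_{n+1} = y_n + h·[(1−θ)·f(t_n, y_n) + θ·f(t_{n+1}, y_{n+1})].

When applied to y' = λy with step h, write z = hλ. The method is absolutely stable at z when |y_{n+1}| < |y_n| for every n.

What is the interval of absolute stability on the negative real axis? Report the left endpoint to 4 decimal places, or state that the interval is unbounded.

On y'=λy, z=hλ:
  y_{n+1} = y_n + z·[3/4·y_n + 1/4·y_{n+1}] ⇒ (1 − 1/4z)y_{n+1} = (1 + 3/4z)y_n
  so R(z) = (1 + 3/4z)/(1 − 1/4z).

Find x<0 with |R(x)|<1.
x=-0.81: |R|=0.3264
R=−1: 1+3/4x = −1+1/4x ⇒ -1/2x=2 ⇒ x=2/(-1/2)=-4.0000
Confirm numerically:
  x=-2.852: |R|=0.66492 <1
  x=-2.147: |R|=0.39710 <1
  x=-1.616: |R|=0.15100 <1
  x=-4.441: |R|=1.10449 >1
  x=-4.365: |R|=1.08727 >1
  x=-4.167: |R|=1.04090 >1
So |R|<1 on (-4.0000, 0).

(-4.0000, 0).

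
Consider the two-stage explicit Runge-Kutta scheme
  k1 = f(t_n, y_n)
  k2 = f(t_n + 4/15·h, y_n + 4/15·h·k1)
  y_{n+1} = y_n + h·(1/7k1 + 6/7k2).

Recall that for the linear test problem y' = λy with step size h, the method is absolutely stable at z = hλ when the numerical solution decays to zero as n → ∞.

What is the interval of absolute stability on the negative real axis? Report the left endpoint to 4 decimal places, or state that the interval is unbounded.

(-4.3750, 0).

On y'=λy, z=hλ:
  k1=λy_n ⇒ h·k1=z·y_n;  k2=λ(1+4/15z)y_n ⇒ h·k2=z(1+4/15z)y_n
  y_{n+1}/y_n = 1 + 1/7z + 6/7z(1+4/15z) = 1 + z + 8/35z²
  so R(z) = 1 + z + 8/35z².

Boundary: |R(x)|=1, x<0.
x=-0.61: |R|=0.4751
R=1: x+8/35x²=0 ⇒ x=−35/8=-4.3750; min R=1−1/(4·8/35)=-0.0938>−1
Confirm numerically:
  x=-4.321: |R|=0.94667 <1
  x=-2.743: |R|=0.02322 <1
  x=-2.584: |R|=0.05782 <1
  x=-4.807: |R|=1.47466 >1
  x=-4.692: |R|=1.33997 >1
  x=-4.444: |R|=1.07009 >1
Stable set (-4.3750, 0).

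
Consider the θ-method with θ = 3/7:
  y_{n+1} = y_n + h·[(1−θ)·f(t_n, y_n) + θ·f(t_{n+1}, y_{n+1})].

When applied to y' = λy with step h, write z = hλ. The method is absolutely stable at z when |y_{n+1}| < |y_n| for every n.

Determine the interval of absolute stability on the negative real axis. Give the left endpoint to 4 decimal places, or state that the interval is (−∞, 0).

Set f=λy, z=hλ:
  y_{n+1} = y_n + z·[4/7·y_n + 3/7·y_{n+1}] ⇒ (1 − 3/7z)y_{n+1} = (1 + 4/7z)y_n
  so R(z) = (1 + 4/7z)/(1 − 3/7z).

Solve |R(x)|<1 on ℝ⁻.
x=-0.63: |R|=0.5039
R=−1: 1+4/7x = −1+3/7x ⇒ -1/7x=2 ⇒ x=2/(-1/7)=-14.0000
Confirm numerically:
  x=-8.563: |R|=0.83367 <1
  x=-7.301: |R|=0.76822 <1
  x=-6.835: |R|=0.73950 <1
  x=-6.754: |R|=0.73421 <1
  x=-14.427: |R|=1.00849 >1
  x=-14.374: |R|=1.00746 >1
  x=-14.162: |R|=1.00327 >1
Stable set (-14.0000, 0).

z∈(-14.0000,0).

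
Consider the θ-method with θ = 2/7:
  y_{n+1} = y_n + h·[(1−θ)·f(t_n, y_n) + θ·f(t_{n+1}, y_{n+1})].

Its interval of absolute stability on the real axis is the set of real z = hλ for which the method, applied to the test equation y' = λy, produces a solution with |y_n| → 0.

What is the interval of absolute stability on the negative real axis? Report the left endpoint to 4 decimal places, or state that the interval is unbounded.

(-4.6667, 0).

With y'=λy (z=hλ):
  y_{n+1} = y_n + z·[5/7·y_n + 2/7·y_{n+1}] ⇒ (1 − 2/7z)y_{n+1} = (1 + 5/7z)y_n
  Hence R(z) = (1 + 5/7z)/(1 − 2/7z).

Find x<0 with |R(x)|<1.
x=-1.61: |R|=0.1027
R=−1: 1+5/7x = −1+2/7x ⇒ -3/7x=2 ⇒ x=2/(-3/7)=-4.6667
Confirm numerically:
  x=-4.054: |R|=0.87834 <1
  x=-3.606: |R|=0.77610 <1
  x=-2.420: |R|=0.43074 <1
  x=-5.138: |R|=1.08185 >1
  x=-4.804: |R|=1.02481 >1
  x=-4.755: |R|=1.01605 >1
So |R|<1 on (-4.6667, 0).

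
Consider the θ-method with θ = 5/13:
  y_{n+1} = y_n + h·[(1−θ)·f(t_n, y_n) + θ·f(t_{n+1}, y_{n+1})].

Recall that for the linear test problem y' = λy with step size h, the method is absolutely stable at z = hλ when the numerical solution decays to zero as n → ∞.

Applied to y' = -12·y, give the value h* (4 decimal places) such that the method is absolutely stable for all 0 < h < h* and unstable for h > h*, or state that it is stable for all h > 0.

(-8.6667,0); λ=-12 ⇒ h* = (26/3)/12 = 0.7222.

With y'=λy (z=hλ):
  y_{n+1} = y_n + z·[8/13·y_n + 5/13·y_{n+1}] ⇒ (1 − 5/13z)y_{n+1} = (1 + 8/13z)y_n
  ⇒ R(z) = (1 + 8/13z)/(1 − 5/13z).

Solve |R(x)|<1 on ℝ⁻.
x=-0.7: |R|=0.4485
R=−1: 1+8/13x = −1+5/13x ⇒ -3/13x=2 ⇒ x=2/(-3/13)=-8.6667
Confirm numerically:
  x=-8.002: |R|=0.96238 <1
  x=-7.287: |R|=0.91627 <1
  x=-5.850: |R|=0.80000 <1
  x=-4.996: |R|=0.71006 <1
  x=-9.093: |R|=1.02188 >1
  x=-9.069: |R|=1.02069 >1
  x=-8.860: |R|=1.01012 >1
So |R|<1 on (-8.6667, 0).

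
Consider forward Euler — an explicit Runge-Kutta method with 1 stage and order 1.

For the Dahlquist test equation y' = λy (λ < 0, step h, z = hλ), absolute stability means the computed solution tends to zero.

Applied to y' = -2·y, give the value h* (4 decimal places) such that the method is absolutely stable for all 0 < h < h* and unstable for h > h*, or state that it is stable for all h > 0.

(-2.0000,0); λ=-2 ⇒ h* = 1.0000.

Test eqn y'=λy, z=hλ:
  order 1, 1-stage ⇒ R(z)=1+z
  (e.g. R(-1.05)=-0.05000, |R|=0.05000)

Find x<0 with |R(x)|<1.
x=-1.05: |R|=0.0500
|R(-2.06)|=1.0600 |R(-0.83)|=0.1700 |R(-0.71)|=0.2900
Bisect:
  x_lo=-2.8072 |R|=1.8072  x_hi=-0.3183 |R|=0.6817
  mid=-1.56273 |R|=0.56273 →hi
  mid=-2.18494 |R|=1.18494 →lo
  mid=-1.87384 |R|=0.87384 →hi
  mid=-2.02939 |R|=1.02939 →lo
  mid=-1.95161 |R|=0.95161 →hi
  mid=-1.99050 |R|=0.99050 →hi
  mid=-2.00995 |R|=1.00995 →lo
  mid=-2.00022 |R|=1.00022 →lo
  ...
  [-2.00007,-1.99992] ⇒ x*=-2.0000
Stable set (-2.0000, 0).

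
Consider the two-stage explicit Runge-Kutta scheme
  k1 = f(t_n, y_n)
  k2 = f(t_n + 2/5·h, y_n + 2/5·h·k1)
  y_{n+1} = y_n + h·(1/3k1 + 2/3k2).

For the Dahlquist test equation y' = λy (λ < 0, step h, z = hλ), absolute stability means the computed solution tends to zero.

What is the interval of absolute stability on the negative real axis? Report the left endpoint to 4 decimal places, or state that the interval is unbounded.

Set f=λy, z=hλ:
  k1=λy_n ⇒ h·k1=z·y_n;  k2=λ(1+2/5z)y_n ⇒ h·k2=z(1+2/5z)y_n
  y_{n+1}/y_n = 1 + 1/3z + 2/3z(1+2/5z) = 1 + z + 4/15z²
  ⇒ R(z) = 1 + z + 4/15z².

Need |R(x)|<1, x<0.
x=-0.33: |R|=0.6990
R=1: x+4/15x²=0 ⇒ x=−15/4=-3.7500; min R=1−1/(4·4/15)=0.0625>−1
Confirm numerically:
  x=-2.722: |R|=0.25381 <1
  x=-2.362: |R|=0.12575 <1
  x=-2.128: |R|=0.07957 <1
  x=-4.070: |R|=1.34731 >1
  x=-4.001: |R|=1.26780 >1
Interval (-3.7500, 0).

(-3.7500, 0).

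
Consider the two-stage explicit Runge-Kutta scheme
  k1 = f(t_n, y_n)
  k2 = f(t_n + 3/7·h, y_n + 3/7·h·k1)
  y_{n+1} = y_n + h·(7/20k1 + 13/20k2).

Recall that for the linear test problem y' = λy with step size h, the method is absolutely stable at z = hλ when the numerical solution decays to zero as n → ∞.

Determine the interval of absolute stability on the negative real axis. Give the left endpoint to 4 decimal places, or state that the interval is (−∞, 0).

(-3.5897, 0).

On y'=λy, z=hλ:
  k1=λy_n ⇒ h·k1=z·y_n;  k2=λ(1+3/7z)y_n ⇒ h·k2=z(1+3/7z)y_n
  y_{n+1}/y_n = 1 + 7/20z + 13/20z(1+3/7z) = 1 + z + 39/140z²
  R(z) = 1 + z + 39/140z².

Boundary: |R(x)|=1, x<0.
x=-0.89: |R|=0.3307
R=1: x+39/140x²=0 ⇒ x=−140/39=-3.5897; min R=1−1/(4·39/140)=0.1026>−1
Confirm numerically:
  x=-2.940: |R|=0.46786 <1
  x=-2.309: |R|=0.17620 <1
  x=-2.157: |R|=0.13910 <1
  x=-1.591: |R|=0.11414 <1
  x=-4.065: |R|=1.53818 >1
  x=-3.844: |R|=1.27227 >1
  x=-3.827: |R|=1.25294 >1
So |R|<1 on (-3.5897, 0).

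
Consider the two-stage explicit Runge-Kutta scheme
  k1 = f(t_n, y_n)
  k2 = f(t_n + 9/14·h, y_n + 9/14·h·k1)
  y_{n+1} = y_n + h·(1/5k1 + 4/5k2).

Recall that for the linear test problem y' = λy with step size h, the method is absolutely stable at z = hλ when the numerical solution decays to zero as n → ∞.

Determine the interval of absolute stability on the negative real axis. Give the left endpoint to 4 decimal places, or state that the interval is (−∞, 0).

With y'=λy (z=hλ):
  k1=λy_n ⇒ h·k1=z·y_n;  k2=λ(1+9/14z)y_n ⇒ h·k2=z(1+9/14z)y_n
  y_{n+1}/y_n = 1 + 1/5z + 4/5z(1+9/14z) = 1 + z + 18/35z²
  R(z) = 1 + z + 18/35z².

Find x<0 with |R(x)|<1.
x=-0.72: |R|=0.5466
R=1: x+18/35x²=0 ⇒ x=−35/18=-1.9444; min R=1−1/(4·18/35)=0.5139>−1
Confirm numerically:
  x=-1.876: |R|=0.93396 <1
  x=-1.483: |R|=0.64806 <1
  x=-1.401: |R|=0.60844 <1
  x=-2.255: |R|=1.36016 >1
  x=-2.098: |R|=1.16568 >1
Stable set (-1.9444, 0).

(-1.9444, 0).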